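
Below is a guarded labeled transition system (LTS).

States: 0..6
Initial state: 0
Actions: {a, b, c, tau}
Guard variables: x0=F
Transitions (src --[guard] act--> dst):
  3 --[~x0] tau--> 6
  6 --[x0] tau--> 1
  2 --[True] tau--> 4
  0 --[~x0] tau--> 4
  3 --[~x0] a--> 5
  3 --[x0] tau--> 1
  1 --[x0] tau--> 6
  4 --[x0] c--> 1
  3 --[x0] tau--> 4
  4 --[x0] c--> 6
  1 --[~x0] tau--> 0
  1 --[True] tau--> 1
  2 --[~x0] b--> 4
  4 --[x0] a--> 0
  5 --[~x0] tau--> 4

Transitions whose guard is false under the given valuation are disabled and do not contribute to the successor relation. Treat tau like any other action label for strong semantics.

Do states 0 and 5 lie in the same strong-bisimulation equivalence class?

Answer: BISIMILAR

Analysis:
Refine partition for ~:
  round 0: {{0,1,2,3,4,5,6}}
  round 1: {{0,1,5},{2},{3},{4,6}}
  round 2: {{0,5},{1},{2},{3},{4,6}}
Fixed point at round 3; 5 class(es).
class of 0: {0,5}; class of 5: {0,5}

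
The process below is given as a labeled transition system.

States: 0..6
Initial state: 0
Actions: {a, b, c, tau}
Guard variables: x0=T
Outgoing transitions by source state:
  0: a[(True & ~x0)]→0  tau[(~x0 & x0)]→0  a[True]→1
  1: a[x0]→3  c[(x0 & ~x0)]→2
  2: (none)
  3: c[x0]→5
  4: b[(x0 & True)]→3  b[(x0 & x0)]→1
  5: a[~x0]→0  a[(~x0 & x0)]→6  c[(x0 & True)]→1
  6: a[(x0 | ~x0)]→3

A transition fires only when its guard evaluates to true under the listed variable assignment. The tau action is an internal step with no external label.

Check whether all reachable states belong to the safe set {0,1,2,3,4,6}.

Answer: INVARIANT VIOLATED at state 5

Working:
Safe = {0,1,2,3,4,6}
Reach set: {0,1,3,5}
  0: ✓
  1: ✓
  3: ✓
  5: VIOLATES
reach 5 via a·a·c — violates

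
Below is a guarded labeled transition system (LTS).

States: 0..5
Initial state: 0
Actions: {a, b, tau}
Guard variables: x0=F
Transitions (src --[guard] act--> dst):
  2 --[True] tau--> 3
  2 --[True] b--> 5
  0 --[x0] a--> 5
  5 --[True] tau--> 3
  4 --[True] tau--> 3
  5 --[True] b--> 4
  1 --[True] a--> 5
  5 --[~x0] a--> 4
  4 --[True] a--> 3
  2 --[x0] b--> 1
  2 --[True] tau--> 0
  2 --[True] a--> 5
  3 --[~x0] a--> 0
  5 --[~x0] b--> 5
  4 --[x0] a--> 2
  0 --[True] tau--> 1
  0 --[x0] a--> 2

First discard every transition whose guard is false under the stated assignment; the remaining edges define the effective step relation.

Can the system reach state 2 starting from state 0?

Answer: UNREACHABLE

Working:
After dropping false guards: 13 live edges.
depth 0: {0}
depth 1: {1}  total {0,1}
depth 2: {5}  total {0,1,5}
depth 3: {3,4}  total {0,1,3,4,5}
R = {0,1,3,4,5}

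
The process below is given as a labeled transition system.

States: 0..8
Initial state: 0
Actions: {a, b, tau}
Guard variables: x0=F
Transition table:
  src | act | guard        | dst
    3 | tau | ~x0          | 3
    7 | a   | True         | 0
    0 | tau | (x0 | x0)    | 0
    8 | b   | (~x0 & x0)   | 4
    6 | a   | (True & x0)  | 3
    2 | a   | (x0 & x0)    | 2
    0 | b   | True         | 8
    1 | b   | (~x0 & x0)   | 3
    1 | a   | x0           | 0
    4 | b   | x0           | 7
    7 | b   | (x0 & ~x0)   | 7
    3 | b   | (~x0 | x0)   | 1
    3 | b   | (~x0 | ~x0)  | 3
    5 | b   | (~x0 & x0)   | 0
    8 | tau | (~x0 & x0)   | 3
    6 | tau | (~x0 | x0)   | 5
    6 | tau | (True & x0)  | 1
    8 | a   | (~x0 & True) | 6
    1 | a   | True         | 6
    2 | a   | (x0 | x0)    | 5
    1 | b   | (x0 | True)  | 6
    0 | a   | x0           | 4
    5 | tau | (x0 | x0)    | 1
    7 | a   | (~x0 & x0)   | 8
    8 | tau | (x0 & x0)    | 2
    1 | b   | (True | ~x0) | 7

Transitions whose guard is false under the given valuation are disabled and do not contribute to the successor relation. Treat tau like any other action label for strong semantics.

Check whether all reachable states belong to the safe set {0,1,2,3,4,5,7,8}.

Inv-set: {0,1,2,3,4,5,7,8}
Reachable = {0,5,6,8}
  0: ok
  5: ok
  6: ✗ unsafe
  8: ok
counterexample path to 6: b·a

Answer: INVARIANT VIOLATED at state 6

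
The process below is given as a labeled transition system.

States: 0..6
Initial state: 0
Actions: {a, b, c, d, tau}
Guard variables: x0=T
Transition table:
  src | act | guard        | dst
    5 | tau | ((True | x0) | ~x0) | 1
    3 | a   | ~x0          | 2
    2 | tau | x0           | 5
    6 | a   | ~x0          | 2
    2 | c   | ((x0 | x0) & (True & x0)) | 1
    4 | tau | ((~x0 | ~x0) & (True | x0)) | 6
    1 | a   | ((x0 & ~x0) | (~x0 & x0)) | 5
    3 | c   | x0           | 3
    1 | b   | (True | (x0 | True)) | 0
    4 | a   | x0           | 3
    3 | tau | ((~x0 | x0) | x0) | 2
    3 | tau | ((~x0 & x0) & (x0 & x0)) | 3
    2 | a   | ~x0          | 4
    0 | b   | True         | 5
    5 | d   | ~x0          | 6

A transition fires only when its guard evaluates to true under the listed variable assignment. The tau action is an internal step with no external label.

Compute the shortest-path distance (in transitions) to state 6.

Answer: UNREACHABLE

Working:
Layered search for 6:
  depth 0: {0}
  depth 1: {5}
  depth 2: {1}
6 never appears.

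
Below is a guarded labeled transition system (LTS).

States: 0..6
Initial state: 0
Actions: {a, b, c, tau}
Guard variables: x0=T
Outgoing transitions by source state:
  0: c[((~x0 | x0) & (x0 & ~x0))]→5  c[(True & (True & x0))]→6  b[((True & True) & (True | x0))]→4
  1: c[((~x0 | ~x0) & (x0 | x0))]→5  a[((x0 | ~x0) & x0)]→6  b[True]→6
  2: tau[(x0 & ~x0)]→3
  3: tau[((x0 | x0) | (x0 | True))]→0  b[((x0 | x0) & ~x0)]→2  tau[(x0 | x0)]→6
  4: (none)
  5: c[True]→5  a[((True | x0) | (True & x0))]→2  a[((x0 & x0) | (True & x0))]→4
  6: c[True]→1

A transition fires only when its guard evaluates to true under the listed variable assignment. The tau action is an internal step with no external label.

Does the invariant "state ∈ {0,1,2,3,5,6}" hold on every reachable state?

Inv-set: {0,1,2,3,5,6}
Reach set: {0,1,4,6}
  0: ✓
  1: ✓
  4: VIOLATES
  6: ✓
witness against invariant: b → 4

Answer: INVARIANT VIOLATED at state 4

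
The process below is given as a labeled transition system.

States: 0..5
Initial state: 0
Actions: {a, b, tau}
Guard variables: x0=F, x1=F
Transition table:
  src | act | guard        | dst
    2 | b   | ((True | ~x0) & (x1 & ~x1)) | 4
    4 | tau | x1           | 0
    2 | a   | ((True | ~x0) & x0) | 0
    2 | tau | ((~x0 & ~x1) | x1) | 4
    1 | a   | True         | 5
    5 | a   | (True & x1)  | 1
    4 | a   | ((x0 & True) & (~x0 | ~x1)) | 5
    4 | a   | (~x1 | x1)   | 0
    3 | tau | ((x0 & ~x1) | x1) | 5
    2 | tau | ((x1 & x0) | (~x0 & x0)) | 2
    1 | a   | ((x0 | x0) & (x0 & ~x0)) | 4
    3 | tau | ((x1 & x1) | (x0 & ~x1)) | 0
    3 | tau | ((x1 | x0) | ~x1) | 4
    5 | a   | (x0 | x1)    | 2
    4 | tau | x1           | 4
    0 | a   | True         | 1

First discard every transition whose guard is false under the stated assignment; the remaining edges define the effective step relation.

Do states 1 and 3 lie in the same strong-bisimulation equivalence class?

Answer: NOT BISIMILAR

Trace:
Refine partition for ~:
  π0 = {{0,1,2,3,4,5}}
  π1 = {{0,1,4},{2,3},{5}}
  π2 = {{0,4},{1},{2,3},{5}}
  π3 = {{0},{1},{2,3},{4},{5}}
5 equivalence class(es) (converged in 4)
class of 1: {1}; class of 3: {2,3}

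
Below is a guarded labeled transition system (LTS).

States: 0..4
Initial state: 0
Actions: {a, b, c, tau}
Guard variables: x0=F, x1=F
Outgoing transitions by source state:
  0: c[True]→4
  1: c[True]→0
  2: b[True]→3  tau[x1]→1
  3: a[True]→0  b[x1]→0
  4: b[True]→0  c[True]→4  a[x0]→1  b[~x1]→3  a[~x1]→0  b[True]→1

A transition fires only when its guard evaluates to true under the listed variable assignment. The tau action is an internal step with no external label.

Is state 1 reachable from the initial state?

After dropping false guards: 9 live edges.
Layer 0: {0}
Layer 1: {4}  cumulative {0,4}
Layer 2: {1,3}  cumulative {0,1,3,4}
R = {0,1,3,4}
Path to 1: c·b

Answer: REACHABLE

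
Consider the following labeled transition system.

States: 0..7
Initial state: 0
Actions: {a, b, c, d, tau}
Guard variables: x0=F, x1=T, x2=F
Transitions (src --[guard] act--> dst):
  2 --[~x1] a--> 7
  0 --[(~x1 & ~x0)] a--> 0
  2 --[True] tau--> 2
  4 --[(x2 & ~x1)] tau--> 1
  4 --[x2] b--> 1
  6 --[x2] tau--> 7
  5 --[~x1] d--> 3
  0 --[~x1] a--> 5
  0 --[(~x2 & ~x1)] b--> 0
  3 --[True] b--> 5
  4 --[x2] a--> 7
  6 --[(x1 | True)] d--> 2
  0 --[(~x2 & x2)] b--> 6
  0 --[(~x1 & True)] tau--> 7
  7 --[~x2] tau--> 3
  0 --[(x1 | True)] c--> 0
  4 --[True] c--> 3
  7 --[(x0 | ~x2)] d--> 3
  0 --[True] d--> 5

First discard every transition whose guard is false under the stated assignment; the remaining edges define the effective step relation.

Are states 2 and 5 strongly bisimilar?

Bisimulation quotient by refinement:
  P[0] = {{0,1,2,3,4,5,6,7}}
  P[1] = {{0},{1,5},{2},{3},{4},{6},{7}}
7 equivalence class(es) (converged in 2)
class of 2: {2}; class of 5: {1,5}

Answer: NOT BISIMILAR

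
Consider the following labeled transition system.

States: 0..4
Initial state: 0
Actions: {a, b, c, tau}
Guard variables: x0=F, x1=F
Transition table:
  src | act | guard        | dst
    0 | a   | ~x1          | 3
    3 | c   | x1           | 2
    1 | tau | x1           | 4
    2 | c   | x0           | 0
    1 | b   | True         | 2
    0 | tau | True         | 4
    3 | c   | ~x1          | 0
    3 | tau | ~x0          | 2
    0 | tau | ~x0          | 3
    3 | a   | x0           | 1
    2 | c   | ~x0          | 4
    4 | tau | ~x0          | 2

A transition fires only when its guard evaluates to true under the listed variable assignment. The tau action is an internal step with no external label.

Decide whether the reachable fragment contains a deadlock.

Reachable = {0,2,3,4}
  0: a→3  tau→3  tau→4  [3 exit(s)]
  2: c→4  [1 exit(s)]
  3: c→0  tau→2  [2 exit(s)]
  4: tau→2  [1 exit(s)]

Answer: DEADLOCK-FREE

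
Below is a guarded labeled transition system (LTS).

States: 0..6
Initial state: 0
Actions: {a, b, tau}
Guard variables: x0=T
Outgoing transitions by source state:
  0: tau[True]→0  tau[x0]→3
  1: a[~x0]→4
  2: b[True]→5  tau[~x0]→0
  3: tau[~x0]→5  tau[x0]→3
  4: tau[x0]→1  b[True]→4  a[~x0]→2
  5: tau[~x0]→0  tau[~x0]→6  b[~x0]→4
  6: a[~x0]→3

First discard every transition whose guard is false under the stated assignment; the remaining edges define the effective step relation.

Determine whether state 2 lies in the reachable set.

After dropping false guards: 6 live edges.
Layer 0: {0}
Layer 1: {3}  now seen {0,3}
R = {0,3}

Answer: UNREACHABLE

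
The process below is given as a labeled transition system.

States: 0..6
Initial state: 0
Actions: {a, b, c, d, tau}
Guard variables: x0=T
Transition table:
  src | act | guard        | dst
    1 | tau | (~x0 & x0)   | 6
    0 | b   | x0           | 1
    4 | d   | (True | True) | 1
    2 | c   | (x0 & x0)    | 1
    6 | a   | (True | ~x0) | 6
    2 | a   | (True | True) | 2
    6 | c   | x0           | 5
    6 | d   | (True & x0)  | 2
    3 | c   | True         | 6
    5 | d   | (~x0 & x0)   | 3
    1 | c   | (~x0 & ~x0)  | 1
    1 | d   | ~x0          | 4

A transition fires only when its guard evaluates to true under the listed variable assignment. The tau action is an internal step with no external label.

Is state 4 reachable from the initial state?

Answer: UNREACHABLE

Analysis:
After dropping false guards: 8 live edges.
L0 = {0}
L1 = {1}  cumulative {0,1}
Reach set: {0,1}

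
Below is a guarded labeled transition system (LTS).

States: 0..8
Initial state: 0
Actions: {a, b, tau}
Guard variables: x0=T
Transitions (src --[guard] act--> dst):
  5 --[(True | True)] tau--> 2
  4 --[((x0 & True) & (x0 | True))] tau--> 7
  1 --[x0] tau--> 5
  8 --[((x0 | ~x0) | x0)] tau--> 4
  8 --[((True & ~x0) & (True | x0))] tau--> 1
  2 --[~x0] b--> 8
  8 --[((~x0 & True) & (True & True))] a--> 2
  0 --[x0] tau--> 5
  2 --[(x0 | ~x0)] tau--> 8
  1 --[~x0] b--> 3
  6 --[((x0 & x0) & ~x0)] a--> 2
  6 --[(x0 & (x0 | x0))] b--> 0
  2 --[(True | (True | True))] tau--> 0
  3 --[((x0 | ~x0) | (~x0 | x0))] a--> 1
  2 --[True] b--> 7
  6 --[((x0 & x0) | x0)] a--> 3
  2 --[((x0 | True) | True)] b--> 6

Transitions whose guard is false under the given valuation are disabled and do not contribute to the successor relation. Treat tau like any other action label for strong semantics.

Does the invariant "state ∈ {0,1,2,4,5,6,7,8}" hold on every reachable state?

Answer: INVARIANT VIOLATED at state 3

Trace:
Inv-set: {0,1,2,4,5,6,7,8}
Reach set: {0,1,2,3,4,5,6,7,8}
  0: ✓
  1: ✓
  2: ✓
  3: VIOLATES
  4: ✓
  5: ✓
  6: ✓
  7: ✓
  8: ✓
witness against invariant: tau·tau·b·a → 3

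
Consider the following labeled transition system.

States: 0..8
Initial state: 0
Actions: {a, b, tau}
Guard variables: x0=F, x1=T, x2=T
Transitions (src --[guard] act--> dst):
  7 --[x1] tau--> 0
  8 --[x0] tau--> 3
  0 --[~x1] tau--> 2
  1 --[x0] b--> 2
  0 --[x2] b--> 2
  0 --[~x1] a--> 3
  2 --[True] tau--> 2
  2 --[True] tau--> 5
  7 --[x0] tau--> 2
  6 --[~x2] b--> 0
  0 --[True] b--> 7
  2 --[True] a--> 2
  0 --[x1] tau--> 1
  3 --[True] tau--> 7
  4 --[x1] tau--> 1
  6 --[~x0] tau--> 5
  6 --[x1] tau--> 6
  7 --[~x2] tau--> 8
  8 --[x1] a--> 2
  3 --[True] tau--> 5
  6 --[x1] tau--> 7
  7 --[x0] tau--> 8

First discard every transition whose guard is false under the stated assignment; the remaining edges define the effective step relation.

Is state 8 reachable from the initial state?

Answer: UNREACHABLE

Trace:
Guard filter leaves 14 enabled edge(s).
Layer 0: {0}
Layer 1: {1,2,7}  total {0,1,2,7}
Layer 2: {5}  total {0,1,2,5,7}
Reach set: {0,1,2,5,7}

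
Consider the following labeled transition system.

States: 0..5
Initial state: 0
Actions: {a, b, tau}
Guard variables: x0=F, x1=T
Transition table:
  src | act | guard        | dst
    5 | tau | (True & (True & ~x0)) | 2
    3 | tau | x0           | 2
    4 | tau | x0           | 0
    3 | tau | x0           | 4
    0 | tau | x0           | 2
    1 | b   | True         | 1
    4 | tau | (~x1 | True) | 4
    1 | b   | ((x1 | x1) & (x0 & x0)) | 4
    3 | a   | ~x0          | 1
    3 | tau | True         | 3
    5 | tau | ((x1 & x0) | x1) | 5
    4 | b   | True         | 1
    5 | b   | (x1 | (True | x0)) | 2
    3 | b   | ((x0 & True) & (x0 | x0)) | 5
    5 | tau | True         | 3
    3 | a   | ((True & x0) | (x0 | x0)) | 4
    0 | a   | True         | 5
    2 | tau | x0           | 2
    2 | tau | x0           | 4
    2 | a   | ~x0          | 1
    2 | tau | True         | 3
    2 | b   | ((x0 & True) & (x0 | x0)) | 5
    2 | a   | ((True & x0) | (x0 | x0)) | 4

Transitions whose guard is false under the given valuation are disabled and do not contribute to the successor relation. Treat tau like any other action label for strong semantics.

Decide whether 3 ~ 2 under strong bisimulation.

Answer: BISIMILAR

Analysis:
Bisimulation quotient by refinement:
  π0 = {{0,1,2,3,4,5}}
  π1 = {{0},{1},{2,3},{4,5}}
  π2 = {{0},{1},{2,3},{4},{5}}
5 equivalence class(es) (converged in 3)
class of 3: {2,3}; class of 2: {2,3}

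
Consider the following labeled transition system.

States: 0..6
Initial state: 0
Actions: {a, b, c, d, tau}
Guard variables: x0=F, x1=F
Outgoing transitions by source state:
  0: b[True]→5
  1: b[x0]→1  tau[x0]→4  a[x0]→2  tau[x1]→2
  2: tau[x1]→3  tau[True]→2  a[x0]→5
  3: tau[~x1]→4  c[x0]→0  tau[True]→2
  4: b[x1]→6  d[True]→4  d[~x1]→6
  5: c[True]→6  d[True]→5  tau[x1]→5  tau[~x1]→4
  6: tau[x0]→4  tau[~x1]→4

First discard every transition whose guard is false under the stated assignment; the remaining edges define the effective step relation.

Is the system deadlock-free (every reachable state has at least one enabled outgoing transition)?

Answer: DEADLOCK-FREE

Trace:
R = {0,4,5,6}
  0: b→5  [deg 1]
  4: d→4  d→6  [deg 2]
  5: c→6  d→5  tau→4  [deg 3]
  6: tau→4  [deg 1]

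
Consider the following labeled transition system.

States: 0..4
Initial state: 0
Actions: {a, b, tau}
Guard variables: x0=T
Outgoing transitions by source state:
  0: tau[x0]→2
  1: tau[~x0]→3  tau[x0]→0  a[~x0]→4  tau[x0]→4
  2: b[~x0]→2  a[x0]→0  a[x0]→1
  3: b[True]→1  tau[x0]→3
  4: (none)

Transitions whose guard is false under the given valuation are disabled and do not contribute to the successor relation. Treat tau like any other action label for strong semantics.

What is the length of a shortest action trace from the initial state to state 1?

BFS to 1:
  L0 = {0}
  L1 = {2}
  L2 = {1}
depth(1)=2, e.g. tau·a

Answer: 2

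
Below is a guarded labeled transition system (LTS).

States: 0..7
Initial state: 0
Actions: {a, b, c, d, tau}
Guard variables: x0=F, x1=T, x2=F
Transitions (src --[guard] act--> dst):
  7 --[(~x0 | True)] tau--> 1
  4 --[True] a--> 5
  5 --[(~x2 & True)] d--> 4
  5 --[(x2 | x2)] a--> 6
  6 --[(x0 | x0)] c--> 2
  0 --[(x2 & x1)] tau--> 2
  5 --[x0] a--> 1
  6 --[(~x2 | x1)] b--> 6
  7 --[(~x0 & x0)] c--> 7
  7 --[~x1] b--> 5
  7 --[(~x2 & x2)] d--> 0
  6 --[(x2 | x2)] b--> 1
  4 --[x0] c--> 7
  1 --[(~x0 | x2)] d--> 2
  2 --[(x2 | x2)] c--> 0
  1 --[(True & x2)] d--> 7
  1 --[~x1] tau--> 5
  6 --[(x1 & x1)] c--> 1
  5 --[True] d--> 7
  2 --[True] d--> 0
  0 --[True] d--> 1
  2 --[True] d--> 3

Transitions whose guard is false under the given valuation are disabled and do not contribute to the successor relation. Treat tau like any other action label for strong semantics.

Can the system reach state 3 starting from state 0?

Answer: REACHABLE

Working:
10 transition(s) survive guard evaluation.
L0 = {0}
L1 = {1}  now seen {0,1}
L2 = {2}  now seen {0,1,2}
L3 = {3}  now seen {0,1,2,3}
Reach set: {0,1,2,3}
trace reaching 3: d·d·d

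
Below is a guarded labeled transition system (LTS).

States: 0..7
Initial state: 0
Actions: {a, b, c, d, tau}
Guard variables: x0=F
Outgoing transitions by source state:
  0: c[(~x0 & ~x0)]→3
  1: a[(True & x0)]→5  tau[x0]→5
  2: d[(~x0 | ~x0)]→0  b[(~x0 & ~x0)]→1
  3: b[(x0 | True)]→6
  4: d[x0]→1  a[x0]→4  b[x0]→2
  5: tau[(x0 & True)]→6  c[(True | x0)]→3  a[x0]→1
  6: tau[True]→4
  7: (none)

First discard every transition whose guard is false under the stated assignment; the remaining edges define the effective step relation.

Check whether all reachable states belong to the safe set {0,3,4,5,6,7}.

Answer: INVARIANT HOLDS

Analysis:
Allowed set {0,3,4,5,6,7}
R = {0,3,4,6}
  0: ok
  3: ok
  4: ok
  6: ok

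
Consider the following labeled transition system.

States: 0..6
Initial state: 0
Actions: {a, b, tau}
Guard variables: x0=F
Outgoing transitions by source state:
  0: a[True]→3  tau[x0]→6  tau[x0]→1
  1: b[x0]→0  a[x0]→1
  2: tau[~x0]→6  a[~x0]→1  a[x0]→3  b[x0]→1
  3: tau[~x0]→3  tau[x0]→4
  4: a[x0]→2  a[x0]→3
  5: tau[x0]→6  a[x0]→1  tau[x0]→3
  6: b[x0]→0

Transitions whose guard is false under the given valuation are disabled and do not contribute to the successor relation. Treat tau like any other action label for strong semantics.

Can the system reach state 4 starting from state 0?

Answer: UNREACHABLE

Working:
Guard filter leaves 4 enabled edge(s).
Layer 0: {0}
Layer 1: {3}  now seen {0,3}
Reachable = {0,3}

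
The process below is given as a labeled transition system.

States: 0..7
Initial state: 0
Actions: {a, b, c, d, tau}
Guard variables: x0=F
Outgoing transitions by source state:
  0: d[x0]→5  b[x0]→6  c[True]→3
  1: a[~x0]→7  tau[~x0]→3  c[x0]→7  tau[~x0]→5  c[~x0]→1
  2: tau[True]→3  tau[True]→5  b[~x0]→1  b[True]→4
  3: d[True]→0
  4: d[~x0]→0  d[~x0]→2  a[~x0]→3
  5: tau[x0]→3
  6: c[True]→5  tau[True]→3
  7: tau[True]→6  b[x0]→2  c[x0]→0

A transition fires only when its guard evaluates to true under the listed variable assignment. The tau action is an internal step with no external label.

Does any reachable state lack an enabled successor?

Reachable = {0,3}
  0: c→3  [deg 1]
  3: d→0  [deg 1]

Answer: DEADLOCK-FREE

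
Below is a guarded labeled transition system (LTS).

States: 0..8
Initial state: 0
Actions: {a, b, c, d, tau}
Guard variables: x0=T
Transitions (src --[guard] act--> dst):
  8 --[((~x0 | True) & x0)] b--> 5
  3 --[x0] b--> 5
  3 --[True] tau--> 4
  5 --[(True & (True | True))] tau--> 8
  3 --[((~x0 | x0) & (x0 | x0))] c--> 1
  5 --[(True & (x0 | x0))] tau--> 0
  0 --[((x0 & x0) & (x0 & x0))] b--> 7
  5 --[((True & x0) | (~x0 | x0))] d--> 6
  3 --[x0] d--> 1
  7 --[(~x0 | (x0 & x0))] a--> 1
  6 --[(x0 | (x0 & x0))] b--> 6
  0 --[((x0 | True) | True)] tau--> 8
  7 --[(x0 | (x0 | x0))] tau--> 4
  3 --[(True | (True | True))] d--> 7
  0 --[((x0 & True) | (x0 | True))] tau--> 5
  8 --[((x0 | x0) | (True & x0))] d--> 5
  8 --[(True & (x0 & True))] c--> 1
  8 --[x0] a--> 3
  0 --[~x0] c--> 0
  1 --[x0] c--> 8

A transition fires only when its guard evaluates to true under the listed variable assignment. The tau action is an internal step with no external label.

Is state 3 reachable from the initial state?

Answer: REACHABLE

Analysis:
19 transition(s) survive guard evaluation.
depth 0: {0}
depth 1: {5,7,8}  now seen {0,5,7,8}
depth 2: {1,3,4,6}  now seen {0,1,3,4,5,6,7,8}
Reach set: {0,1,3,4,5,6,7,8}
witness 3: tau·a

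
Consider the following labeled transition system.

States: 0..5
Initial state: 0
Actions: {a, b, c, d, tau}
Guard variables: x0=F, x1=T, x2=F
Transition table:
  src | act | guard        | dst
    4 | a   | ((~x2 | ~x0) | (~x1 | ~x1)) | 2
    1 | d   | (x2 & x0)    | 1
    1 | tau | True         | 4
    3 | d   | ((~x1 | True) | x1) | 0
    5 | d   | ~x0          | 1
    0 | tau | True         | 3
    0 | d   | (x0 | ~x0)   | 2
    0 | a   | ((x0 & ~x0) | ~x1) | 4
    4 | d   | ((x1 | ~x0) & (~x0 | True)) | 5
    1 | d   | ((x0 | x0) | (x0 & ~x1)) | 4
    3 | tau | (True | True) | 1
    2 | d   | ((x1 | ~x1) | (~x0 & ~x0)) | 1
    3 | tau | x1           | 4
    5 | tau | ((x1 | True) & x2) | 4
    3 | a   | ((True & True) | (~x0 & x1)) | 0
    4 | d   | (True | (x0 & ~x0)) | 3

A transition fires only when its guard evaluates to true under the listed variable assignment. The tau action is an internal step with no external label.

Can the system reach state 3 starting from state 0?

After dropping false guards: 12 live edges.
L0 = {0}
L1 = {2,3}  cumulative {0,2,3}
L2 = {1,4}  cumulative {0,1,2,3,4}
L3 = {5}  cumulative {0,1,2,3,4,5}
Reach set: {0,1,2,3,4,5}
trace reaching 3: tau

Answer: REACHABLE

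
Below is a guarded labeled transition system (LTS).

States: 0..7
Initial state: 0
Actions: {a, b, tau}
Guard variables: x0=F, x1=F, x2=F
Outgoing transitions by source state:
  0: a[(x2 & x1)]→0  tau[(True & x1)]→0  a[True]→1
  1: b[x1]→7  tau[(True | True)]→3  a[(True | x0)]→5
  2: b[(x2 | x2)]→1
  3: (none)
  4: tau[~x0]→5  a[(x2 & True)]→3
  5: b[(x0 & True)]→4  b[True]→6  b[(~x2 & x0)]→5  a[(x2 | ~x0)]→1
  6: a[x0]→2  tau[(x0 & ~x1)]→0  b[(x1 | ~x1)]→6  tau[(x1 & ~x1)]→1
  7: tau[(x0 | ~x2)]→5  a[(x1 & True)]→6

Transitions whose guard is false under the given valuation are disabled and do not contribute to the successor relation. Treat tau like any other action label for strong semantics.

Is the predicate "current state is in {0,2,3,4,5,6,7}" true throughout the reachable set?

Inv-set: {0,2,3,4,5,6,7}
Reach set: {0,1,3,5,6}
  0: ✓
  1: VIOLATES
  3: ✓
  5: ✓
  6: ✓
counterexample path to 1: a

Answer: INVARIANT VIOLATED at state 1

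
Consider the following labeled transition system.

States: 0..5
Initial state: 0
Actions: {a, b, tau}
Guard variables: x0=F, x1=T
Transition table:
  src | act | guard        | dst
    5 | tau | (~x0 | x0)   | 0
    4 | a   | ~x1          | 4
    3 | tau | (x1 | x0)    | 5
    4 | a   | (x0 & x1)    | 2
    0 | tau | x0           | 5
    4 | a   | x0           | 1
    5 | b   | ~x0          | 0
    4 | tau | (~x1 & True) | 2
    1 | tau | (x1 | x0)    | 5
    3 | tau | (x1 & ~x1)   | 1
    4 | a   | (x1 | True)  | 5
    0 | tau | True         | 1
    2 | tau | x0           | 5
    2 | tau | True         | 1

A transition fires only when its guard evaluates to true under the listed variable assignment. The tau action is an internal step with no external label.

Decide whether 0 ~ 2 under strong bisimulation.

Answer: BISIMILAR

Working:
Compute ~ classes (split until stable):
  P[0] = {{0,1,2,3,4,5}}
  P[1] = {{0,1,2,3},{4},{5}}
  P[2] = {{0,2},{1,3},{4},{5}}
Fixed point at round 3; 4 class(es).
0∈{0,2}, 2∈{0,2}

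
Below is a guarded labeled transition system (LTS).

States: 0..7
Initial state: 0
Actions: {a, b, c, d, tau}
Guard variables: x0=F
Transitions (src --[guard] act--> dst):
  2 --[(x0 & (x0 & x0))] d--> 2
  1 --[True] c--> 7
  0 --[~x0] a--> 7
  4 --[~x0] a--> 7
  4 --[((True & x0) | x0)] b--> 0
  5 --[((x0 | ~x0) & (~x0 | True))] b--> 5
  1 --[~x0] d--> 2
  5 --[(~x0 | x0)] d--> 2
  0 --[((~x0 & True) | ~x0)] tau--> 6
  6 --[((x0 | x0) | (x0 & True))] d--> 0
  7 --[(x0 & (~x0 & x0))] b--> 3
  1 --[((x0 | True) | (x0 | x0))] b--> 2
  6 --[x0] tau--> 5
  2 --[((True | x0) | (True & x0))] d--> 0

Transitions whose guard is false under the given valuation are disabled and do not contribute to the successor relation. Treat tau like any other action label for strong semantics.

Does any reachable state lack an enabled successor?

Answer: DEADLOCK at state 6

Analysis:
R = {0,6,7}
  0: a→7  tau→6  [deg 2]
  6: ∅  [deadlock]
  7: ∅  [deadlock]
witness 6: tau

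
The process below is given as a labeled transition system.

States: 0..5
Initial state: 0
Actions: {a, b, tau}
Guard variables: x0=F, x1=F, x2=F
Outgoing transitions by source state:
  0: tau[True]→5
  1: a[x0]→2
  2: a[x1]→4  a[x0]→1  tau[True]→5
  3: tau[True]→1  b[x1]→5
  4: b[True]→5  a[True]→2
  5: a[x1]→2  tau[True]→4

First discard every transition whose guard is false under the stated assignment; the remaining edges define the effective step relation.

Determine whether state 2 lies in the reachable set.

Answer: REACHABLE

Working:
After dropping false guards: 6 live edges.
Layer 0: {0}
Layer 1: {5}  cumulative {0,5}
Layer 2: {4}  cumulative {0,4,5}
Layer 3: {2}  cumulative {0,2,4,5}
R = {0,2,4,5}
witness 2: tau·tau·a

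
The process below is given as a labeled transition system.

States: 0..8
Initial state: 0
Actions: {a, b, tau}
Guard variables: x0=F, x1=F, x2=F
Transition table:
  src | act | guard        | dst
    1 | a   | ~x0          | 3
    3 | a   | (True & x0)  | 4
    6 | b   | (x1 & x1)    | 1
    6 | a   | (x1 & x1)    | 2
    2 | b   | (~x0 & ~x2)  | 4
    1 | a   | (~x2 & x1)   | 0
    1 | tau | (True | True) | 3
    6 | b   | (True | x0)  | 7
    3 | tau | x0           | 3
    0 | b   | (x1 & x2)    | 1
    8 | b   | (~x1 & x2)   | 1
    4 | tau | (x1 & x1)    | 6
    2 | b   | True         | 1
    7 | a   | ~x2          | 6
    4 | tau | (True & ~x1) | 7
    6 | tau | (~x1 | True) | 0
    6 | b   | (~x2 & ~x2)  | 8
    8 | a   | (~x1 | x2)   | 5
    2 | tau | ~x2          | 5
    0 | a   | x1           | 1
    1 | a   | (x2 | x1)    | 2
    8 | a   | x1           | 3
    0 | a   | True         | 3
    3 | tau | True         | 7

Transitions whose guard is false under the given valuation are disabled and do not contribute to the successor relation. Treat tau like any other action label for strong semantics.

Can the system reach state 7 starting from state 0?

Answer: REACHABLE

Working:
13 transition(s) survive guard evaluation.
depth 0: {0}
depth 1: {3}  total {0,3}
depth 2: {7}  total {0,3,7}
depth 3: {6}  total {0,3,6,7}
depth 4: {8}  total {0,3,6,7,8}
depth 5: {5}  total {0,3,5,6,7,8}
Reachable = {0,3,5,6,7,8}
witness 7: a·tau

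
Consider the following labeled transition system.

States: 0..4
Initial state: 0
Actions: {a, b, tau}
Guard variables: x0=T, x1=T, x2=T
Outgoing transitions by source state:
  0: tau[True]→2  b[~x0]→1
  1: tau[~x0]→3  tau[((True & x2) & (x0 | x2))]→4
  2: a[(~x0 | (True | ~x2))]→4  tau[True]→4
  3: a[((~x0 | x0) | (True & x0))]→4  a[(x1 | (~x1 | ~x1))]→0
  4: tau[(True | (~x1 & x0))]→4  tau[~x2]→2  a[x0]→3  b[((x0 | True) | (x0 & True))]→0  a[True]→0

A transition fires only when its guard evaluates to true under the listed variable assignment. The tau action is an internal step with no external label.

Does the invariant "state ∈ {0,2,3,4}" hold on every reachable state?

Answer: INVARIANT HOLDS

Trace:
Allowed set {0,2,3,4}
R = {0,2,3,4}
  0: ok
  2: ok
  3: ok
  4: ok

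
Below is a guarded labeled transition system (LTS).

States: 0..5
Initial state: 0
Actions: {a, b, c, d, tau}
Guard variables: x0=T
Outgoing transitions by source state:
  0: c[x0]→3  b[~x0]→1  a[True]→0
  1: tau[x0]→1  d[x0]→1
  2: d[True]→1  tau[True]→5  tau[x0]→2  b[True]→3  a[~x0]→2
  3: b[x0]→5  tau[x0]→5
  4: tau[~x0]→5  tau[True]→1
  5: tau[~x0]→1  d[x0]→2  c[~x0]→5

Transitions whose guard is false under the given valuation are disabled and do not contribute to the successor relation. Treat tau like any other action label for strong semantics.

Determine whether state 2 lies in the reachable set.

12 transition(s) survive guard evaluation.
L0 = {0}
L1 = {3}  total {0,3}
L2 = {5}  total {0,3,5}
L3 = {2}  total {0,2,3,5}
L4 = {1}  total {0,1,2,3,5}
Reach set: {0,1,2,3,5}
trace reaching 2: c·b·d

Answer: REACHABLE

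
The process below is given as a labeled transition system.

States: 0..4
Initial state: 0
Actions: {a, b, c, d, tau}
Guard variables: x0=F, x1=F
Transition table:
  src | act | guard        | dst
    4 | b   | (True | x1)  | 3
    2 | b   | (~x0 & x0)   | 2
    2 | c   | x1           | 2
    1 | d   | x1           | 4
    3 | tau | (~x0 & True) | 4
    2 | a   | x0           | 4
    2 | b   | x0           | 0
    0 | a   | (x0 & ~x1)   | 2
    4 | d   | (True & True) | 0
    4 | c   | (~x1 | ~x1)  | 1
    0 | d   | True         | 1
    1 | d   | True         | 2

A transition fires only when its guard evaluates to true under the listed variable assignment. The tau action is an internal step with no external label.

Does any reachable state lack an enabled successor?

R = {0,1,2}
  0: d→1  [1 out]
  1: d→2  [1 out]
  2: ∅  [deadlock]
Path to 2: d·d

Answer: DEADLOCK at state 2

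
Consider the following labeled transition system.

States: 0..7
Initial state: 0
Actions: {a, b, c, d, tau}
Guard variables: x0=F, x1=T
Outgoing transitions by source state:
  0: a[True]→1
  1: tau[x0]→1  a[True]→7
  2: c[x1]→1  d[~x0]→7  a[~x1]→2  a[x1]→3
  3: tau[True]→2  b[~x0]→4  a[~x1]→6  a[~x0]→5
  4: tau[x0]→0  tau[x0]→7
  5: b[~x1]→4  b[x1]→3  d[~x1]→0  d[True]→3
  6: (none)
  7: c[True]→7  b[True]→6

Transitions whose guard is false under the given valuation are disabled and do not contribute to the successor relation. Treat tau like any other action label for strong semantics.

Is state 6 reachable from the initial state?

12 transition(s) survive guard evaluation.
L0 = {0}
L1 = {1}  total {0,1}
L2 = {7}  total {0,1,7}
L3 = {6}  total {0,1,6,7}
Reachable = {0,1,6,7}
trace reaching 6: a·a·b

Answer: REACHABLE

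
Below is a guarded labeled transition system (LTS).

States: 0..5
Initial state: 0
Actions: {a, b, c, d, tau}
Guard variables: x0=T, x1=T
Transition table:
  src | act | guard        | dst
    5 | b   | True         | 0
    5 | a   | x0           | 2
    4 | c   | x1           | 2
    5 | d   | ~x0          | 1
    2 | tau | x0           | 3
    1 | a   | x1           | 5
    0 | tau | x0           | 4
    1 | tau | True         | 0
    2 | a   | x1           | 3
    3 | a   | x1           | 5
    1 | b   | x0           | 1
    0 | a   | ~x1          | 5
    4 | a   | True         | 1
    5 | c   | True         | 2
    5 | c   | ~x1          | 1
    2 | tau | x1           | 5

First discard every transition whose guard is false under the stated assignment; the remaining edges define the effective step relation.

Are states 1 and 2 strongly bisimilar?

Bisimulation quotient by refinement:
  π0 = {{0,1,2,3,4,5}}
  π1 = {{0},{1},{2},{3},{4},{5}}
Fixed point at round 2; 6 class(es).
[1]={1}  [2]={2}

Answer: NOT BISIMILAR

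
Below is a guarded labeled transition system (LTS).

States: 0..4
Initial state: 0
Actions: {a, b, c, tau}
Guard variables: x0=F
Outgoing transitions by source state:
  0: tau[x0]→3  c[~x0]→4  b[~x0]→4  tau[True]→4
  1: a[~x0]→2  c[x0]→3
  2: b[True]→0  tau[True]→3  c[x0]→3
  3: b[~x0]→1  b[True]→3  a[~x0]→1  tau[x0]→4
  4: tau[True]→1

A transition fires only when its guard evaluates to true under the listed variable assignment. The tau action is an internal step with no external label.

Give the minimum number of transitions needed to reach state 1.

Answer: 2

Analysis:
Layered search for 1:
  L0 = {0}
  L1 = {4}
  L2 = {1}
1 enters at depth 2; path b·tau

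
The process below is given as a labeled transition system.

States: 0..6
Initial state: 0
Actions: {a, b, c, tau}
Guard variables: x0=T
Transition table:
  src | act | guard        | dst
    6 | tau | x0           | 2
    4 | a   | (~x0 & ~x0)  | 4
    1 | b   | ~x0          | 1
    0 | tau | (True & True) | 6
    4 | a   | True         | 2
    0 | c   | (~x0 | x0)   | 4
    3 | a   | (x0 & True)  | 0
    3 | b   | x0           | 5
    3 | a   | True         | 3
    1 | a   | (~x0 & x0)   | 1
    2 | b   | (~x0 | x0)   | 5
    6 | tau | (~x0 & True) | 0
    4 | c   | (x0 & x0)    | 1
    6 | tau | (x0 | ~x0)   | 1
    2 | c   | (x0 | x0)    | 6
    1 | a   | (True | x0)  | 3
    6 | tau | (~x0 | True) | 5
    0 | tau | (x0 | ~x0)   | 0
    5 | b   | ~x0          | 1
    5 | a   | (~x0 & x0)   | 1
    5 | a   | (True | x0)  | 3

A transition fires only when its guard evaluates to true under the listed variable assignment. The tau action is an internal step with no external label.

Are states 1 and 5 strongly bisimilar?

Answer: BISIMILAR

Trace:
Refine partition for ~:
  round 0: {{0,1,2,3,4,5,6}}
  round 1: {{0},{1,5},{2},{3},{4},{6}}
stable after 2 split(s): 6 block(s)
1∈{1,5}, 5∈{1,5}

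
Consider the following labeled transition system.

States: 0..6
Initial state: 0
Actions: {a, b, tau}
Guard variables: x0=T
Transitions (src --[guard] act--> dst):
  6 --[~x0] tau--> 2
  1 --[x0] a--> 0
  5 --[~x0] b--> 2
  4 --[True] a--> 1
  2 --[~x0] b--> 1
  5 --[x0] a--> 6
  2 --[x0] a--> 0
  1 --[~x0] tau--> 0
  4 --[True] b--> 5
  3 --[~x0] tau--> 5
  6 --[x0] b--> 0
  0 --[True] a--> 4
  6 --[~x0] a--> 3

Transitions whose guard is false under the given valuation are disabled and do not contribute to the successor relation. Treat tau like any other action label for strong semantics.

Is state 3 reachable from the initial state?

Answer: UNREACHABLE

Trace:
After dropping false guards: 7 live edges.
Layer 0: {0}
Layer 1: {4}  cumulative {0,4}
Layer 2: {1,5}  cumulative {0,1,4,5}
Layer 3: {6}  cumulative {0,1,4,5,6}
R = {0,1,4,5,6}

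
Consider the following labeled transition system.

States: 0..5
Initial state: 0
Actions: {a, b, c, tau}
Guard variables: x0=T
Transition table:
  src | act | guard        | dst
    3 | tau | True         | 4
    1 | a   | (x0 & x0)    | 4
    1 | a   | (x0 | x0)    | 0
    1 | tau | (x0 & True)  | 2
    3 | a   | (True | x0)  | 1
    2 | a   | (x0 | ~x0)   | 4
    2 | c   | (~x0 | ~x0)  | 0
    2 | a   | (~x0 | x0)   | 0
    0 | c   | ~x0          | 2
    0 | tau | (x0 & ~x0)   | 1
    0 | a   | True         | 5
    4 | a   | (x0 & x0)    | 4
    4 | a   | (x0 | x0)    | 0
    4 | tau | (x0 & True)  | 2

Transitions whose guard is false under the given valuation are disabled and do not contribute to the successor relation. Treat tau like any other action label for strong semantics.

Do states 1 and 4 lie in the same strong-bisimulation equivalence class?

Refine partition for ~:
  round 0: {{0,1,2,3,4,5}}
  round 1: {{0,2},{1,3,4},{5}}
  round 2: {{0},{1,4},{2},{3},{5}}
Fixed point at round 3; 5 class(es).
class of 1: {1,4}; class of 4: {1,4}

Answer: BISIMILAR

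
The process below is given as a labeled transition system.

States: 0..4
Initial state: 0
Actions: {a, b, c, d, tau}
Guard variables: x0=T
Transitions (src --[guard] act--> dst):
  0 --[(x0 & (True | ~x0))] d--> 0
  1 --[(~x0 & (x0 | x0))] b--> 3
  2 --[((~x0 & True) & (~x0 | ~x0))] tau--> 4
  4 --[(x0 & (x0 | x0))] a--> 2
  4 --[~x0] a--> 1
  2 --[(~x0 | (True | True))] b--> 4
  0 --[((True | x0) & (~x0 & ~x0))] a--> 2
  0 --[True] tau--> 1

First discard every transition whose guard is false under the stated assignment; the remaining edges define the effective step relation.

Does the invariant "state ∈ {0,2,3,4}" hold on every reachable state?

Answer: INVARIANT VIOLATED at state 1

Working:
Safe = {0,2,3,4}
R = {0,1}
  0: safe
  1: ✗ unsafe
counterexample path to 1: tau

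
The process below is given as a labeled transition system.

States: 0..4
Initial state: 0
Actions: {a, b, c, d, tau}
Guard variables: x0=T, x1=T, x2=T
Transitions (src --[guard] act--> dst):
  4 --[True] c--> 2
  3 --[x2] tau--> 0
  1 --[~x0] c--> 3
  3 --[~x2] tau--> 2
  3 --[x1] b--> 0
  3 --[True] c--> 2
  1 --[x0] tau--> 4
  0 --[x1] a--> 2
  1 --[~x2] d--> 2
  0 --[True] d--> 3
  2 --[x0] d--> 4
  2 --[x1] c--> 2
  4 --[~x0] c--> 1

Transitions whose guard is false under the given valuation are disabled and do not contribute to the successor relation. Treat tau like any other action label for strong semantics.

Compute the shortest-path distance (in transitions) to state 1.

Answer: UNREACHABLE

Working:
Layered search for 1:
  L0 = {0}
  L1 = {2,3}
  L2 = {4}
1 never appears.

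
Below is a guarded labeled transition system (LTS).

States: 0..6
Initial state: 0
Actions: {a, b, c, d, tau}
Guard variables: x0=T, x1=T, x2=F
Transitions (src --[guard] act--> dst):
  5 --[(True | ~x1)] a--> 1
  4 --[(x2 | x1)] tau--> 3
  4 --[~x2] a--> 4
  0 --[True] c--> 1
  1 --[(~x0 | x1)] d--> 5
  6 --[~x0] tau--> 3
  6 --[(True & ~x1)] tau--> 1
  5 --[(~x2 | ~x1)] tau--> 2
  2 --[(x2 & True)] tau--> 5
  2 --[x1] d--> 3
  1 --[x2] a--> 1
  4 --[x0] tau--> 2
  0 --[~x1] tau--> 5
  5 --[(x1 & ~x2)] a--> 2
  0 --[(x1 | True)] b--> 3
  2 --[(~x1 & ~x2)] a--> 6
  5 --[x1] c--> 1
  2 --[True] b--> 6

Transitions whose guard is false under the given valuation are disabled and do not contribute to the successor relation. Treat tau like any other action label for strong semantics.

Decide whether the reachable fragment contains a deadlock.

R = {0,1,2,3,5,6}
  0: b→3  c→1  [deg 2]
  1: d→5  [deg 1]
  2: b→6  d→3  [deg 2]
  3: ∅  [deadlock]
  5: a→1  a→2  c→1  tau→2  [deg 4]
  6: ∅  [deadlock]
Path to 3: b

Answer: DEADLOCK at state 3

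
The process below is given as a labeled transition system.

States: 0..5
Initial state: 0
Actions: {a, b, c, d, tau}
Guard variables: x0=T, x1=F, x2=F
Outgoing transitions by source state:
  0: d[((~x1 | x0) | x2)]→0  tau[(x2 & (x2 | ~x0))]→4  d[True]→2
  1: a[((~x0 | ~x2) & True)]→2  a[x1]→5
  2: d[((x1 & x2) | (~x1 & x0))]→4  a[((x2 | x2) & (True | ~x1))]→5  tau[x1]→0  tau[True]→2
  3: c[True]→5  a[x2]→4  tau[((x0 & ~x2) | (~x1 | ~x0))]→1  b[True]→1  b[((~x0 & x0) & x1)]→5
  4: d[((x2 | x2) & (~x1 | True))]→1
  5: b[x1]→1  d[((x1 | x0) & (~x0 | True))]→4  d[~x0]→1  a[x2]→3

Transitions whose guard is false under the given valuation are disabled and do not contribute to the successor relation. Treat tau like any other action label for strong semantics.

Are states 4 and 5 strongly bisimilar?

Refine partition for ~:
  P[0] = {{0,1,2,3,4,5}}
  P[1] = {{0,5},{1},{2},{3},{4}}
  P[2] = {{0},{1},{2},{3},{4},{5}}
6 equivalence class(es) (converged in 3)
4∈{4}, 5∈{5}

Answer: NOT BISIMILAR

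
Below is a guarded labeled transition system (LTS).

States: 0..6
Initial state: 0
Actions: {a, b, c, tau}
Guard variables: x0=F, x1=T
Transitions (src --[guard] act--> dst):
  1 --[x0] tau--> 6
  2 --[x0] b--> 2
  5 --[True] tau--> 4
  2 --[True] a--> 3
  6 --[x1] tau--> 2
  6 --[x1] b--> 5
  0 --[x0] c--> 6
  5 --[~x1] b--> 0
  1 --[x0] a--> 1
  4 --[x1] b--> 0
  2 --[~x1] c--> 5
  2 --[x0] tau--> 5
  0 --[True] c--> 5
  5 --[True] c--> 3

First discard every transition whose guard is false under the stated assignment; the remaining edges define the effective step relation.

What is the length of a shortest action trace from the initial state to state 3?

Answer: 2

Analysis:
Breadth-first toward 3:
  L0 = {0}
  L1 = {5}
  L2 = {3,4}
depth(3)=2, e.g. c·c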